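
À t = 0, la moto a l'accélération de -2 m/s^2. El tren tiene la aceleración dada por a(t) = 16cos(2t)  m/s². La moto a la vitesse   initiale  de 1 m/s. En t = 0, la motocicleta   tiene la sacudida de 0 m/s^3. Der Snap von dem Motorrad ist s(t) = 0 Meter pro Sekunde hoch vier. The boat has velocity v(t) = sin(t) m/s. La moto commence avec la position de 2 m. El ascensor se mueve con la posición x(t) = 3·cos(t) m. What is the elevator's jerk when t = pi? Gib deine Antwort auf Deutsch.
Um dies zu lösen, müssen wir 3 Ableitungen unserer Gleichung für die Position x(t) = 3·cos(t) nehmen. Mit d/dt von x(t) finden wir v(t) = -3·sin(t). Durch Ableiten von der Geschwindigkeit erhalten wir die Beschleunigung: a(t) = -3·cos(t). Mit d/dt von a(t) finden wir j(t) = 3·sin(t). Aus der Gleichung für den Ruck j(t) = 3·sin(t), setzen wir t = pi ein und erhalten j = 0.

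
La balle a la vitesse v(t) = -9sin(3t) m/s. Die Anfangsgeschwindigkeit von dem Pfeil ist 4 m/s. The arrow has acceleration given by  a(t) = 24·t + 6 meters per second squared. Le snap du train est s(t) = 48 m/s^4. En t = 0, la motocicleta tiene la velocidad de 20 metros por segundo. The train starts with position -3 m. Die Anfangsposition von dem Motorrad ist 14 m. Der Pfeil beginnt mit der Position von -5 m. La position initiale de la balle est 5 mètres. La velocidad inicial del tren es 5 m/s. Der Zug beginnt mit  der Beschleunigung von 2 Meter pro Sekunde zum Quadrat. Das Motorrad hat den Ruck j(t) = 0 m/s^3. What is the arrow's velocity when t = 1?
We need to integrate our acceleration equation a(t) = 24·t + 6 1 time. The integral of acceleration, with v(0) = 4, gives velocity: v(t) = 12·t^2 + 6·t + 4. We have velocity v(t) = 12·t^2 + 6·t + 4. Substituting t = 1: v(1) = 22.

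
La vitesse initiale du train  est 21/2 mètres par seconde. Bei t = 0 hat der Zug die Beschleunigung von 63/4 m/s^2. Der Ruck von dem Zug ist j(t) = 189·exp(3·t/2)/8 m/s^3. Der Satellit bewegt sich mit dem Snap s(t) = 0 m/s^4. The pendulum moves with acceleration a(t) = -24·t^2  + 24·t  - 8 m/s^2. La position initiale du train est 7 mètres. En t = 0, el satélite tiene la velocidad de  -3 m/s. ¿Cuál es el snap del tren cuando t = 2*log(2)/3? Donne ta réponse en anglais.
We must differentiate our jerk equation j(t) = 189·exp(3·t/2)/8 1 time. Differentiating jerk, we get snap: s(t) = 567·exp(3·t/2)/16. We have snap s(t) = 567·exp(3·t/2)/16. Substituting t = 2*log(2)/3: s(2*log(2)/3) = 567/8.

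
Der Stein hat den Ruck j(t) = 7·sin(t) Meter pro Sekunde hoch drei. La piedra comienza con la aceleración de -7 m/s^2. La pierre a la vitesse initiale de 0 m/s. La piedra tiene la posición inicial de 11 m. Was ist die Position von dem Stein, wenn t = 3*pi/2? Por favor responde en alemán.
Um dies zu lösen, müssen wir 3 Integrale unserer Gleichung für den Ruck j(t) = 7·sin(t) finden. Das Integral von dem Ruck ist die Beschleunigung. Mit a(0) = -7 erhalten wir a(t) = -7·cos(t). Durch Integration von der Beschleunigung und Verwendung der Anfangsbedingung v(0) = 0, erhalten wir v(t) = -7·sin(t). Die Stammfunktion von der Geschwindigkeit, mit x(0) = 11, ergibt die Position: x(t) = 7·cos(t) + 4. Aus der Gleichung für die Position x(t) = 7·cos(t) + 4, setzen wir t = 3*pi/2 ein und erhalten x = 4.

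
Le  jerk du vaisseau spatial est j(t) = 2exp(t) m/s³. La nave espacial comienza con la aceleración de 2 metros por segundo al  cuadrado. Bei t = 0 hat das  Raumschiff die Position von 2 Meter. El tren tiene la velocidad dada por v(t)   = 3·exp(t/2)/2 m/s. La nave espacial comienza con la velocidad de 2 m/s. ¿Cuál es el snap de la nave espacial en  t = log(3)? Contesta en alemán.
Um dies zu lösen, müssen wir 1 Ableitung unserer Gleichung für den Ruck j(t) = 2·exp(t) nehmen. Durch Ableiten von dem Ruck erhalten wir den Snap: s(t) = 2·exp(t). Wir haben den Snap s(t) = 2·exp(t). Durch Einsetzen von t = log(3): s(log(3)) = 6.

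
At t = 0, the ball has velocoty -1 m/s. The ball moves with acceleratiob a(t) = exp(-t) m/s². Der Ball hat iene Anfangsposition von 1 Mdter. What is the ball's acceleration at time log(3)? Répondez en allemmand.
Mit a(t) = exp(-t) und Einsetzen von t = log(3), finden wir a = 1/3.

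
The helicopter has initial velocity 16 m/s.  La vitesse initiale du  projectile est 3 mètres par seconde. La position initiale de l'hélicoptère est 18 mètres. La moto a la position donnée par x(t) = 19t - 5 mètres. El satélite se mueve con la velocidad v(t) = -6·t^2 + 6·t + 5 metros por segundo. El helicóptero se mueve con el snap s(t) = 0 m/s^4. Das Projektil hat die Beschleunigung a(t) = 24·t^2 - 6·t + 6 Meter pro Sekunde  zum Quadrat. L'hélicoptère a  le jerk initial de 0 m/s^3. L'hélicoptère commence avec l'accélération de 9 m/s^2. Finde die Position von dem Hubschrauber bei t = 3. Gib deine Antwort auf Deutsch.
Ausgehend von dem Snap s(t) = 0, nehmen wir 4 Stammfunktionen. Durch Integration von dem Snap und Verwendung der Anfangsbedingung j(0) = 0, erhalten wir j(t) = 0. Das Integral von dem Ruck ist die Beschleunigung. Mit a(0) = 9 erhalten wir a(t) = 9. Die Stammfunktion von der Beschleunigung, mit v(0) = 16, ergibt die Geschwindigkeit: v(t) = 9·t + 16. Das Integral von der Geschwindigkeit, mit x(0) = 18, ergibt die Position: x(t) = 9·t^2/2 + 16·t + 18. Mit x(t) = 9·t^2/2 + 16·t + 18 und Einsetzen von t = 3, finden wir x = 213/2.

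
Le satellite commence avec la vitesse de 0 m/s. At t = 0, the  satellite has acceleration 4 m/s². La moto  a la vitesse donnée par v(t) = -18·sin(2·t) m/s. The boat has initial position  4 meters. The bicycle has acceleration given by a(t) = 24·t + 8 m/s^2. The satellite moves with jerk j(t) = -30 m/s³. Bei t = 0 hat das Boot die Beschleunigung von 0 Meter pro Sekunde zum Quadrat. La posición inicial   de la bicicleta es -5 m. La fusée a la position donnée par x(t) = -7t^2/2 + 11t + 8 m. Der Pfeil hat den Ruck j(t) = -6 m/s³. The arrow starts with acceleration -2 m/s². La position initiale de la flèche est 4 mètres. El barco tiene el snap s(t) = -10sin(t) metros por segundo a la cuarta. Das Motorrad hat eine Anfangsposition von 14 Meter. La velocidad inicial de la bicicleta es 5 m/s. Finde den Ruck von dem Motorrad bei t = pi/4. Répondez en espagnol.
Para resolver esto, necesitamos tomar 2 derivadas de nuestra ecuación de la velocidad v(t) = -18·sin(2·t). Derivando la velocidad, obtenemos la aceleración: a(t) = -36·cos(2·t). Tomando d/dt de a(t), encontramos j(t) = 72·sin(2·t). Tenemos la sacudida j(t) = 72·sin(2·t). Sustituyendo t = pi/4: j(pi/4) = 72.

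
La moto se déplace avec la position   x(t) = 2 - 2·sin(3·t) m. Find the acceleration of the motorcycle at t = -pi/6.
We must differentiate our position equation x(t) = 2 - 2·sin(3·t) 2 times. Differentiating position, we get velocity: v(t) = -6·cos(3·t). Differentiating velocity, we get acceleration: a(t) = 18·sin(3·t). We have acceleration a(t) = 18·sin(3·t). Substituting t = -pi/6: a(-pi/6) = -18.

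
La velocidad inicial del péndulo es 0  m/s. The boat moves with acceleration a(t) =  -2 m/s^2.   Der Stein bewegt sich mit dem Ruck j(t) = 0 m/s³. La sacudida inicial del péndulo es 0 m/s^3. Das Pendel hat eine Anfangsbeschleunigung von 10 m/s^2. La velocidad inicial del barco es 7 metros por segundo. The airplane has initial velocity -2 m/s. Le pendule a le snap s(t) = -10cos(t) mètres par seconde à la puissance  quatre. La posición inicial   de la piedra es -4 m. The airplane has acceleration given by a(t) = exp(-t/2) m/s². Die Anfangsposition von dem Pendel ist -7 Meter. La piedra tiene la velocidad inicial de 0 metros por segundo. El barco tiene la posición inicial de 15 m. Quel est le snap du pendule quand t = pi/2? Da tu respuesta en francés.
Nous avons le snap s(t) = -10·cos(t). En substituant t = pi/2: s(pi/2) = 0.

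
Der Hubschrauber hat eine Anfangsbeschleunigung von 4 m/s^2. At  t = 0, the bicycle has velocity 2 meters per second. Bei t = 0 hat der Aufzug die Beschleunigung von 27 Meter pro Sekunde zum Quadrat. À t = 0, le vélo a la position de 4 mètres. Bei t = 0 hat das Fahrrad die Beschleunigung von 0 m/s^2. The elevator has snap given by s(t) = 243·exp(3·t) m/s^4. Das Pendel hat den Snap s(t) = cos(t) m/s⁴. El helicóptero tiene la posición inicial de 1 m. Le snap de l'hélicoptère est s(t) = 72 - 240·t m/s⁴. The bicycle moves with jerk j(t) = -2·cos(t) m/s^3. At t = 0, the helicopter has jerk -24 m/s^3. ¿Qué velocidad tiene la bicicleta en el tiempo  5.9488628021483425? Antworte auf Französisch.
En partant du jerk j(t) = -2·cos(t), nous prenons 2 intégrales. L'intégrale du jerk, avec a(0) = 0, donne l'accélération: a(t) = -2·sin(t). En prenant ∫a(t)dt et en appliquant v(0) = 2, nous trouvons v(t) = 2·cos(t). Nous avons la vitesse v(t) = 2·cos(t). En substituant t = 5.9488628021483425: v(5.9488628021483425) = 1.88926566466437.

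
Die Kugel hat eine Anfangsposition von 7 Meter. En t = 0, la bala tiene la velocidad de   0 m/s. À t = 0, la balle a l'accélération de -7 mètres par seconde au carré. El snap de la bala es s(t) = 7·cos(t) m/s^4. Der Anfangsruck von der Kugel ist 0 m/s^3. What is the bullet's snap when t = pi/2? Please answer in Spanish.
Tenemos el snap s(t) = 7·cos(t). Sustituyendo t = pi/2: s(pi/2) = 0.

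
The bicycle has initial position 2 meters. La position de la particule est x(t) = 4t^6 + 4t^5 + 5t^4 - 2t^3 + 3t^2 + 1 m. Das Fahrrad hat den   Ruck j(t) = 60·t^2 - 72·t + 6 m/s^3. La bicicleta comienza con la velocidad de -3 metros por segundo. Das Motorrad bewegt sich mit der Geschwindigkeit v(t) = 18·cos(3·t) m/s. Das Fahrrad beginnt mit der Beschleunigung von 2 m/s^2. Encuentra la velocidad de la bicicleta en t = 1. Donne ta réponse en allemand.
Um dies zu lösen, müssen wir 2 Stammfunktionen unserer Gleichung für den Ruck j(t) = 60·t^2 - 72·t + 6 finden. Durch Integration von dem Ruck und Verwendung der Anfangsbedingung a(0) = 2, erhalten wir a(t) = 20·t^3 - 36·t^2 + 6·t + 2. Mit ∫a(t)dt und Anwendung von v(0) = -3, finden wir v(t) = 5·t^4 - 12·t^3 + 3·t^2 + 2·t - 3. Wir haben die Geschwindigkeit v(t) = 5·t^4 - 12·t^3 + 3·t^2 + 2·t - 3. Durch Einsetzen von t = 1: v(1) = -5.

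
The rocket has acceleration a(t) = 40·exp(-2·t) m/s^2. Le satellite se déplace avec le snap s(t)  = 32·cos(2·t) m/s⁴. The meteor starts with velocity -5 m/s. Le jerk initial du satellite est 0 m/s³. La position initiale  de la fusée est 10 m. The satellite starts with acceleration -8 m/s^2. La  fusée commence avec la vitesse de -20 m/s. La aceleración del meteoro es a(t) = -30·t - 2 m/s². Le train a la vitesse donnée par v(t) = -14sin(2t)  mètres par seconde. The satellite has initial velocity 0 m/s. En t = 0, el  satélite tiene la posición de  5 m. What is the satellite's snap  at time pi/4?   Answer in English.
From the given snap equation s(t) = 32·cos(2·t), we substitute t = pi/4 to get s = 0.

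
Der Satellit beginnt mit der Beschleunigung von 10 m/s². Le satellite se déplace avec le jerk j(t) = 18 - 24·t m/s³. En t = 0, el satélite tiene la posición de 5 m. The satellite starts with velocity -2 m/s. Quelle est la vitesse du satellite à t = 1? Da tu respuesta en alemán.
Wir müssen unsere Gleichung für den Ruck j(t) = 18 - 24·t 2-mal integrieren. Mit ∫j(t)dt und Anwendung von a(0) = 10, finden wir a(t) = -12·t^2 + 18·t + 10. Mit ∫a(t)dt und Anwendung von v(0) = -2, finden wir v(t) = -4·t^3 + 9·t^2 + 10·t - 2. Wir haben die Geschwindigkeit v(t) = -4·t^3 + 9·t^2 + 10·t - 2. Durch Einsetzen von t = 1: v(1) = 13.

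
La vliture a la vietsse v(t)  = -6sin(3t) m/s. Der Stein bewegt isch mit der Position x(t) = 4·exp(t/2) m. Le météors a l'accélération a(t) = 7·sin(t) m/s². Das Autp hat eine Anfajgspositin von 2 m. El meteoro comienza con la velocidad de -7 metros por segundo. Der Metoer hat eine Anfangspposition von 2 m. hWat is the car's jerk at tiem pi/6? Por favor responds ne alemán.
Ausgehend von der Geschwindigkeit v(t) = -6·sin(3·t), nehmen wir 2 Ableitungen. Mit d/dt von v(t) finden wir a(t) = -18·cos(3·t). Durch Ableiten von der Beschleunigung erhalten wir den Ruck: j(t) = 54·sin(3·t). Mit j(t) = 54·sin(3·t) und Einsetzen von t = pi/6, finden wir j = 54.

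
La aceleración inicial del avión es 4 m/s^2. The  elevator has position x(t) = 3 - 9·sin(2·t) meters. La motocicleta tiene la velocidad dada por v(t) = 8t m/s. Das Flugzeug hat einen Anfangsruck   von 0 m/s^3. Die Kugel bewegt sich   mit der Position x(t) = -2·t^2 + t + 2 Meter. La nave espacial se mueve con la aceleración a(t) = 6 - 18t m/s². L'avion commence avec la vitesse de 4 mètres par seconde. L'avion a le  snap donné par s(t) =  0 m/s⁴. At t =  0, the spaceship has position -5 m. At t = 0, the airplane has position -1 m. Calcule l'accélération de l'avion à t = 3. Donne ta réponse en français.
Nous devons trouver la primitive de notre équation du snap s(t) = 0 2 fois. En prenant ∫s(t)dt et en appliquant j(0) = 0, nous trouvons j(t) = 0. En intégrant le jerk et en utilisant la condition initiale a(0) = 4, nous obtenons a(t) = 4. De l'équation de l'accélération a(t) = 4, nous substituons t = 3 pour obtenir a = 4.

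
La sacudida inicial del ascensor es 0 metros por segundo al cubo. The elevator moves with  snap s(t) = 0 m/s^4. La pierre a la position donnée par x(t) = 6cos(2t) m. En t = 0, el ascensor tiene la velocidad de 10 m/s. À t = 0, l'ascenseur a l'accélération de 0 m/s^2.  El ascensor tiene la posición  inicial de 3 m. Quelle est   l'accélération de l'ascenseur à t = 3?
En partant du snap s(t) = 0, nous prenons 2 intégrales. En prenant ∫s(t)dt et en appliquant j(0) = 0, nous trouvons j(t) = 0. La primitive du jerk est l'accélération. En utilisant a(0) = 0, nous obtenons a(t) = 0. En utilisant a(t) = 0 et en substituant t = 3, nous trouvons a = 0.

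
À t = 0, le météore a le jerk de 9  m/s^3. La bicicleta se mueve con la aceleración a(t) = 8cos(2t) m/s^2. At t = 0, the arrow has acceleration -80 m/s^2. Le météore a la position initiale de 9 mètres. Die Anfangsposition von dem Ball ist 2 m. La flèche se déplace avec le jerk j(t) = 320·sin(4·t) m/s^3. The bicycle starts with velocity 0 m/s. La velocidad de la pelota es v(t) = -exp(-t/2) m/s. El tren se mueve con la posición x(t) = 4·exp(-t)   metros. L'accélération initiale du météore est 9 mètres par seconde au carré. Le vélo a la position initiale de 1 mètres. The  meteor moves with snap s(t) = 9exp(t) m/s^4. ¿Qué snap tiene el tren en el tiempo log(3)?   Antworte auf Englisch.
To solve this, we need to take 4 derivatives of our position equation x(t) = 4·exp(-t). Taking d/dt of x(t), we find v(t) = -4·exp(-t). Taking d/dt of v(t), we find a(t) = 4·exp(-t). The derivative of acceleration gives jerk: j(t) = -4·exp(-t). The derivative of jerk gives snap: s(t) = 4·exp(-t). We have snap s(t) = 4·exp(-t). Substituting t = log(3): s(log(3)) = 4/3.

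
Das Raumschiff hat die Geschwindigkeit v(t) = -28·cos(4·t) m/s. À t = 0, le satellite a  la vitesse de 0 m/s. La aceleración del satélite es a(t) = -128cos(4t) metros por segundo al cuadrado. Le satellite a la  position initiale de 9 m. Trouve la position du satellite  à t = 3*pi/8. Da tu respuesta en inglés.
Starting from acceleration a(t) = -128·cos(4·t), we take 2 antiderivatives. Taking ∫a(t)dt and applying v(0) = 0, we find v(t) = -32·sin(4·t). Finding the integral of v(t) and using x(0) = 9: x(t) = 8·cos(4·t) + 1. Using x(t) = 8·cos(4·t) + 1 and substituting t = 3*pi/8, we find x = 1.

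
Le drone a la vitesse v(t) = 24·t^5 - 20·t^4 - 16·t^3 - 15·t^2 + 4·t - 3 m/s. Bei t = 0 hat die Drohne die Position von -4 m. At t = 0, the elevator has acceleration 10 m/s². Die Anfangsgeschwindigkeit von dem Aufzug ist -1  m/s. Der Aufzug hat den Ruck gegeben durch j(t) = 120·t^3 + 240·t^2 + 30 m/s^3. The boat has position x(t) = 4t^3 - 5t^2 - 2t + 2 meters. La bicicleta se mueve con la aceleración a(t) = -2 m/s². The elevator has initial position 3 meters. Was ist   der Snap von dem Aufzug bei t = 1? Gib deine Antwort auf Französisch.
Pour résoudre ceci, nous devons prendre 1 dérivée de notre équation du jerk j(t) = 120·t^3 + 240·t^2 + 30. En dérivant le jerk, nous obtenons le snap: s(t) = 360·t^2 + 480·t. Nous avons le snap s(t) = 360·t^2 + 480·t. En substituant t = 1: s(1) = 840.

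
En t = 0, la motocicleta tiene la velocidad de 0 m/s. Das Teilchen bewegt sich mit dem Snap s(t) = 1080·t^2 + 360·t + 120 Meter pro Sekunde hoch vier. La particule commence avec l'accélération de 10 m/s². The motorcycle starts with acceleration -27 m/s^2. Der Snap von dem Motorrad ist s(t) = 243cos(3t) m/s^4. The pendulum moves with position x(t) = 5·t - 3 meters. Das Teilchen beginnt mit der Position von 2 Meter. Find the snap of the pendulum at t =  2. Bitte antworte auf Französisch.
Nous devons dériver notre équation de la position x(t) = 5·t - 3 4 fois. La dérivée de la position donne la vitesse: v(t) = 5. En dérivant la vitesse, nous obtenons l'accélération: a(t) = 0. La dérivée de l'accélération donne le jerk: j(t) = 0. En dérivant le jerk, nous obtenons le snap: s(t) = 0. Nous avons le snap s(t) = 0. En substituant t = 2: s(2) = 0.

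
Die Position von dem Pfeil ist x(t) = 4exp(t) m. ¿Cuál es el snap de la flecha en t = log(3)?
Para resolver esto, necesitamos tomar 4 derivadas de nuestra ecuación de la posición x(t) = 4·exp(t). Tomando d/dt de x(t), encontramos v(t) = 4·exp(t). Derivando la velocidad, obtenemos la aceleración: a(t) = 4·exp(t). Derivando la aceleración, obtenemos la sacudida: j(t) = 4·exp(t). Tomando d/dt de j(t), encontramos s(t) = 4·exp(t). Tenemos el snap s(t) = 4·exp(t). Sustituyendo t = log(3): s(log(3)) = 12.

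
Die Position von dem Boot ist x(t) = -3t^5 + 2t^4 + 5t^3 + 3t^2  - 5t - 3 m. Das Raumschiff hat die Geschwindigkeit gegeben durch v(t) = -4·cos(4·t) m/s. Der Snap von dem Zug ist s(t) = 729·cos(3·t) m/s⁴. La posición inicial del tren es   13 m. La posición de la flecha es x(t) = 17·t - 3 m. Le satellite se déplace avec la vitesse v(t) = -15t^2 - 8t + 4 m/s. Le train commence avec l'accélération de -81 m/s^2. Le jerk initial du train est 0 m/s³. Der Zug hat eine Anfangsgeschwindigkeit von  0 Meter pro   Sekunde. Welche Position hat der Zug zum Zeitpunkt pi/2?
Ausgehend von dem Snap s(t) = 729·cos(3·t), nehmen wir 4 Integrale. Die Stammfunktion von dem Snap, mit j(0) = 0, ergibt den Ruck: j(t) = 243·sin(3·t). Die Stammfunktion von dem Ruck ist die Beschleunigung. Mit a(0) = -81 erhalten wir a(t) = -81·cos(3·t). Mit ∫a(t)dt und Anwendung von v(0) = 0, finden wir v(t) = -27·sin(3·t). Die Stammfunktion von der Geschwindigkeit ist die Position. Mit x(0) = 13 erhalten wir x(t) = 9·cos(3·t) + 4. Aus der Gleichung für die Position x(t) = 9·cos(3·t) + 4, setzen wir t = pi/2 ein und erhalten x = 4.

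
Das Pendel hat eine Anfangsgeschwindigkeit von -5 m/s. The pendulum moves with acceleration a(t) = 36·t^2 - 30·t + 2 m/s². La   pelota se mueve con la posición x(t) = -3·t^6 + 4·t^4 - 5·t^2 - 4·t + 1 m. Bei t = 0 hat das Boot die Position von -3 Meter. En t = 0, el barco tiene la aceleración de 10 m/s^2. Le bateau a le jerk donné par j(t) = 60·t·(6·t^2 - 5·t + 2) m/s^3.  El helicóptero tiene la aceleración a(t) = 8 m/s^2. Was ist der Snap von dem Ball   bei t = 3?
Ausgehend von der Position x(t) = -3·t^6 + 4·t^4 - 5·t^2 - 4·t + 1, nehmen wir 4 Ableitungen. Mit d/dt von x(t) finden wir v(t) = -18·t^5 + 16·t^3 - 10·t - 4. Die Ableitung von der Geschwindigkeit ergibt die Beschleunigung: a(t) = -90·t^4 + 48·t^2 - 10. Durch Ableiten von der Beschleunigung erhalten wir den Ruck: j(t) = -360·t^3 + 96·t. Durch Ableiten von dem Ruck erhalten wir den Snap: s(t) = 96 - 1080·t^2. Aus der Gleichung für den Snap s(t) = 96 - 1080·t^2, setzen wir t = 3 ein und erhalten s = -9624.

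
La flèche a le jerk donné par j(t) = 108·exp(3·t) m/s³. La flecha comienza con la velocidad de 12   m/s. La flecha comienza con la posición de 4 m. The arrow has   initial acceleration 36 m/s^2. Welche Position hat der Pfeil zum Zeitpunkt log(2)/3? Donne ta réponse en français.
Nous devons intégrer notre équation du jerk j(t) = 108·exp(3·t) 3 fois. En prenant ∫j(t)dt et en appliquant a(0) = 36, nous trouvons a(t) = 36·exp(3·t). En intégrant l'accélération et en utilisant la condition initiale v(0) = 12, nous obtenons v(t) = 12·exp(3·t). L'intégrale de la vitesse, avec x(0) = 4, donne la position: x(t) = 4·exp(3·t). Nous avons la position x(t) = 4·exp(3·t). En substituant t = log(2)/3: x(log(2)/3) = 8.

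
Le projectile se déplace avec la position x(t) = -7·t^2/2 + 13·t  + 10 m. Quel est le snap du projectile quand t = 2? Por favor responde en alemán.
Ausgehend von der Position x(t) = -7·t^2/2 + 13·t + 10, nehmen wir 4 Ableitungen. Durch Ableiten von der Position erhalten wir die Geschwindigkeit: v(t) = 13 - 7·t. Die Ableitung von der Geschwindigkeit ergibt die Beschleunigung: a(t) = -7. Mit d/dt von a(t) finden wir j(t) = 0. Mit d/dt von j(t) finden wir s(t) = 0. Wir haben den Snap s(t) = 0. Durch Einsetzen von t = 2: s(2) = 0.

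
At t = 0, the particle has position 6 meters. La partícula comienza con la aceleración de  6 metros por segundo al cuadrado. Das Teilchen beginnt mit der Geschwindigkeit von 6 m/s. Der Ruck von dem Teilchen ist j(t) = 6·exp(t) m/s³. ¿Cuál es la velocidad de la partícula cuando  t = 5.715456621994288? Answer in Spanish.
Necesitamos integrar nuestra ecuación de la sacudida j(t) = 6·exp(t) 2 veces. Integrando la sacudida y usando la condición inicial a(0) = 6, obtenemos a(t) = 6·exp(t). Integrando la aceleración y usando la condición inicial v(0) = 6, obtenemos v(t) = 6·exp(t). De la ecuación de la velocidad v(t) = 6·exp(t), sustituimos t = 5.715456621994288 para obtener v = 1821.13660105517.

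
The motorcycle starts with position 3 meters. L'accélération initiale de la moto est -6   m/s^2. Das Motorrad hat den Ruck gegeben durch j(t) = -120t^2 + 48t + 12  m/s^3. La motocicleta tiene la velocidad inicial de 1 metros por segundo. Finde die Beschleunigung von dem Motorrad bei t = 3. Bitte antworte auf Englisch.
We must find the antiderivative of our jerk equation j(t) = -120·t^2 + 48·t + 12 1 time. The antiderivative of jerk, with a(0) = -6, gives acceleration: a(t) = -40·t^3 + 24·t^2 + 12·t - 6. We have acceleration a(t) = -40·t^3 + 24·t^2 + 12·t - 6. Substituting t = 3: a(3) = -834.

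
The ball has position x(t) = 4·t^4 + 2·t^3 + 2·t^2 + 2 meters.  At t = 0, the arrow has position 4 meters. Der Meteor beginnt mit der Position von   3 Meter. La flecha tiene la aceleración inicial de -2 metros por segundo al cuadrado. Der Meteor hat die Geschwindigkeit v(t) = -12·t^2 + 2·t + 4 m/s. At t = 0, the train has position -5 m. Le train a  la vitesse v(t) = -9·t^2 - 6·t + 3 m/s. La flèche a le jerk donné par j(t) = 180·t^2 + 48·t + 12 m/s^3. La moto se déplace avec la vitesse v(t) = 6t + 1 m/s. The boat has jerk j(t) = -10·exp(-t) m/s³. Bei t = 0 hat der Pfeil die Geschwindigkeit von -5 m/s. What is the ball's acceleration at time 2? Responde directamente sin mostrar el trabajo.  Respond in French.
L'accélération à t = 2 est a = 220.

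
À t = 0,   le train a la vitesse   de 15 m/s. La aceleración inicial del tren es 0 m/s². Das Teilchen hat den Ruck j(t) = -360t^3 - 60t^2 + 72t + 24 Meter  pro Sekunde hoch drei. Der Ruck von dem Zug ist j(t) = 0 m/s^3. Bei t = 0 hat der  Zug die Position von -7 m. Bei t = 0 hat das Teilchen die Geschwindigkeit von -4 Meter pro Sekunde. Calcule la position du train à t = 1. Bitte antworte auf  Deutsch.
Wir müssen die Stammfunktion unserer Gleichung für den Ruck j(t) = 0 3-mal finden. Mit ∫j(t)dt und Anwendung von a(0) = 0, finden wir a(t) = 0. Die Stammfunktion von der Beschleunigung ist die Geschwindigkeit. Mit v(0) = 15 erhalten wir v(t) = 15. Das Integral von der Geschwindigkeit, mit x(0) = -7, ergibt die Position: x(t) = 15·t - 7. Aus der Gleichung für die Position x(t) = 15·t - 7, setzen wir t = 1 ein und erhalten x = 8.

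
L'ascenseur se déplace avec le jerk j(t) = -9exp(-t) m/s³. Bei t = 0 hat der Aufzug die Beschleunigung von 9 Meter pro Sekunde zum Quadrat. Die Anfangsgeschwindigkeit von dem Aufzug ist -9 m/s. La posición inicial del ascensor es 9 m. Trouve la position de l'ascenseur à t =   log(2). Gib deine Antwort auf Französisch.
En partant du jerk j(t) = -9·exp(-t), nous prenons 3 primitives. La primitive du jerk est l'accélération. En utilisant a(0) = 9, nous obtenons a(t) = 9·exp(-t). En intégrant l'accélération et en utilisant la condition initiale v(0) = -9, nous obtenons v(t) = -9·exp(-t). L'intégrale de la vitesse est la position. En utilisant x(0) = 9, nous obtenons x(t) = 9·exp(-t). Nous avons la position x(t) = 9·exp(-t). En substituant t = log(2): x(log(2)) = 9/2.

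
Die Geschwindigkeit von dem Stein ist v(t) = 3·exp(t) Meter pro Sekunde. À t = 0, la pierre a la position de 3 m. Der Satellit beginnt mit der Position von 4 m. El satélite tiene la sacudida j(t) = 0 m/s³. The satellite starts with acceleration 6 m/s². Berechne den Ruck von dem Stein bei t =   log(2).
Wir müssen unsere Gleichung für die Geschwindigkeit v(t) = 3·exp(t) 2-mal ableiten. Die Ableitung von der Geschwindigkeit ergibt die Beschleunigung: a(t) = 3·exp(t). Die Ableitung von der Beschleunigung ergibt den Ruck: j(t) = 3·exp(t). Mit j(t) = 3·exp(t) und Einsetzen von t = log(2), finden wir j = 6.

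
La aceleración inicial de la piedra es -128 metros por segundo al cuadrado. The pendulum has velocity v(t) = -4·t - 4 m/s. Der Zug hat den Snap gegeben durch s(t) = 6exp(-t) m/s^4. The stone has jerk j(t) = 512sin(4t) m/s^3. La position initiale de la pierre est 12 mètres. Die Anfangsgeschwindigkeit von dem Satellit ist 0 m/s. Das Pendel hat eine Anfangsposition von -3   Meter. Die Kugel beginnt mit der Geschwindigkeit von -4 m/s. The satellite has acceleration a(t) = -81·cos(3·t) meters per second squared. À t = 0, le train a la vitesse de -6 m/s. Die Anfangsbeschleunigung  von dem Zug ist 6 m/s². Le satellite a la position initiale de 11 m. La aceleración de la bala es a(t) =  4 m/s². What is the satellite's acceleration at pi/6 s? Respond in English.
We have acceleration a(t) = -81·cos(3·t). Substituting t = pi/6: a(pi/6) = 0.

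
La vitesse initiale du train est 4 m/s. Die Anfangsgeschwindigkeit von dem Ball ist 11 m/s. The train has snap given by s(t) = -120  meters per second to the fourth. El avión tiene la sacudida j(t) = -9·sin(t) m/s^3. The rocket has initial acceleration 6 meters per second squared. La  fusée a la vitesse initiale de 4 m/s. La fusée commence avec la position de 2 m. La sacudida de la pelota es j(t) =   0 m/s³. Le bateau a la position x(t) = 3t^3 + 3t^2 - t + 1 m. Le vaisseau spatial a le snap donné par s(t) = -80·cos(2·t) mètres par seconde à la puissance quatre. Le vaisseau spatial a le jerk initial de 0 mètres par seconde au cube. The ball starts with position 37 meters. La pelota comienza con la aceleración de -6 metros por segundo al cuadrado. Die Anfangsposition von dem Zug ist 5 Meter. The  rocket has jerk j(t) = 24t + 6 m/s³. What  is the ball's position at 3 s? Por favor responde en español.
Partiendo de la sacudida j(t) = 0, tomamos 3 antiderivadas. La integral de la sacudida, con a(0) = -6, da la aceleración: a(t) = -6. Tomando ∫a(t)dt y aplicando v(0) = 11, encontramos v(t) = 11 - 6·t. La integral de la velocidad es la posición. Usando x(0) = 37, obtenemos x(t) = -3·t^2 + 11·t + 37. De la ecuación de la posición x(t) = -3·t^2 + 11·t + 37, sustituimos t = 3 para obtener x = 43.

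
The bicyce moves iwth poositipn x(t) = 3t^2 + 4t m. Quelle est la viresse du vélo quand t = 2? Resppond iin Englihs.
We must differentiate our position equation x(t) = 3·t^2 + 4·t 1 time. The derivative of position gives velocity: v(t) = 6·t + 4. From the given velocity equation v(t) = 6·t + 4, we substitute t = 2 to get v = 16.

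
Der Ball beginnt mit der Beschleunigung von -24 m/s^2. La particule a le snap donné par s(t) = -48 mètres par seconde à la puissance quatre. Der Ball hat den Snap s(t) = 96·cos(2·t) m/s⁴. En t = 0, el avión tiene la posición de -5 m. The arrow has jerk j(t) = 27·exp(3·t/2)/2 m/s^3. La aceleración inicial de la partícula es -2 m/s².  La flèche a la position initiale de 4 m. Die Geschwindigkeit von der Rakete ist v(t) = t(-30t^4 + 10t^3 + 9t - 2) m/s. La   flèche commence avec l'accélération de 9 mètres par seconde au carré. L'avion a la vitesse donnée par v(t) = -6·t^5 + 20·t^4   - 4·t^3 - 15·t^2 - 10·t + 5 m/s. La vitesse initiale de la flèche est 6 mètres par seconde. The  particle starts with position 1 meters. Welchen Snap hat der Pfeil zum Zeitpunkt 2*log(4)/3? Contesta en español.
Partiendo de la sacudida j(t) = 27·exp(3·t/2)/2, tomamos 1 derivada. Derivando la sacudida, obtenemos el snap: s(t) = 81·exp(3·t/2)/4. De la ecuación del snap s(t) = 81·exp(3·t/2)/4, sustituimos t = 2*log(4)/3 para obtener s = 81.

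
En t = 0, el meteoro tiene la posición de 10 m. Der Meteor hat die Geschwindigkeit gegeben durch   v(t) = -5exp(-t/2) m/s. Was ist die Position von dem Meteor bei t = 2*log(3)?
Wir müssen unsere Gleichung für die Geschwindigkeit v(t) = -5·exp(-t/2) 1-mal integrieren. Mit ∫v(t)dt und Anwendung von x(0) = 10, finden wir x(t) = 10·exp(-t/2). Aus der Gleichung für die Position x(t) = 10·exp(-t/2), setzen wir t = 2*log(3) ein und erhalten x = 10/3.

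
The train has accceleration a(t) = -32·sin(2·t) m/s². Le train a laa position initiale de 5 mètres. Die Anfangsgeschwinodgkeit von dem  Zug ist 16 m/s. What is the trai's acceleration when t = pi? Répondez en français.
De l'équation de l'accélération a(t) = -32·sin(2·t), nous substituons t = pi pour obtenir a = 0.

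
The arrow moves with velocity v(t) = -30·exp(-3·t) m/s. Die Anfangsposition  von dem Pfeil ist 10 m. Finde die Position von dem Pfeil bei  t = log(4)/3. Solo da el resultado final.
Die Position bei t = log(4)/3 ist x = 5/2.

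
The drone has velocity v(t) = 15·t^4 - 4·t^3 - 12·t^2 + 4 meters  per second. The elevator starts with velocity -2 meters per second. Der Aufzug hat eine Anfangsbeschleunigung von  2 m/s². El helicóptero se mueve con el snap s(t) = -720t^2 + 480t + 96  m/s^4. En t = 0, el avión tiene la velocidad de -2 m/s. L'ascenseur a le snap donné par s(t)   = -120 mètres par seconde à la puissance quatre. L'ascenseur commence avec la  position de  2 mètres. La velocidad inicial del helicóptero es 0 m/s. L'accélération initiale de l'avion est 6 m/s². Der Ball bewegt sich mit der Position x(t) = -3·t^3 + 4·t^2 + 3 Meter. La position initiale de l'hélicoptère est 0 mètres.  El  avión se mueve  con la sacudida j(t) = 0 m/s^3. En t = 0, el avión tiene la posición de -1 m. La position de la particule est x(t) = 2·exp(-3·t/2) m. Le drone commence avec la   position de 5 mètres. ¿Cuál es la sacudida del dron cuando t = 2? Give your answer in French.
Nous devons dériver notre équation de la vitesse v(t) = 15·t^4 - 4·t^3 - 12·t^2 + 4 2 fois. En prenant d/dt de v(t), nous trouvons a(t) = 60·t^3 - 12·t^2 - 24·t. En dérivant l'accélération, nous obtenons le jerk: j(t) = 180·t^2 - 24·t - 24. Nous avons le jerk j(t) = 180·t^2 - 24·t - 24. En substituant t = 2: j(2) = 648.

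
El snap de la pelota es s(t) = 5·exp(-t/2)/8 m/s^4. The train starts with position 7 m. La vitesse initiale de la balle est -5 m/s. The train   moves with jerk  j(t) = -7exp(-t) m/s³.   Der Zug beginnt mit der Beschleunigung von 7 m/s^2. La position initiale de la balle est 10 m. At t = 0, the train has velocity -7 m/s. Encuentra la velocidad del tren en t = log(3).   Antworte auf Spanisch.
Para resolver esto, necesitamos tomar 2 antiderivadas de nuestra ecuación de la sacudida j(t) = -7·exp(-t). La integral de la sacudida es la aceleración. Usando a(0) = 7, obtenemos a(t) = 7·exp(-t). Integrando la aceleración y usando la condición inicial v(0) = -7, obtenemos v(t) = -7·exp(-t). Usando v(t) = -7·exp(-t) y sustituyendo t = log(3), encontramos v = -7/3.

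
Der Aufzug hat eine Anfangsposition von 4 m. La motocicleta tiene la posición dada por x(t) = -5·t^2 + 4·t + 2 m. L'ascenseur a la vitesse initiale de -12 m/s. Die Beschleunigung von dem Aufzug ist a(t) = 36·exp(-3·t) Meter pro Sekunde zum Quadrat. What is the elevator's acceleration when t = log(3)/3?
We have acceleration a(t) = 36·exp(-3·t). Substituting t = log(3)/3: a(log(3)/3) = 12.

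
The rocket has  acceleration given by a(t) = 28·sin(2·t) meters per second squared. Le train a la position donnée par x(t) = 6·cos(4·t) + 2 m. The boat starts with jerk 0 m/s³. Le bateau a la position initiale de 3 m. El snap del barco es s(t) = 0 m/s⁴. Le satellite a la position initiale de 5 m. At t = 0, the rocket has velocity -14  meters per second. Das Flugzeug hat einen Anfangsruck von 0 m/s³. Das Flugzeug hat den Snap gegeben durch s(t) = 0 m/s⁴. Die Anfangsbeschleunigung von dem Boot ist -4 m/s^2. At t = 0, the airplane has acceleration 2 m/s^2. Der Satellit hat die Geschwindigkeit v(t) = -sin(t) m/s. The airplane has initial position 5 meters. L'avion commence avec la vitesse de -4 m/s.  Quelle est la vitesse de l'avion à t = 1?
Nous devons intégrer notre équation du snap s(t) = 0 3 fois. L'intégrale du snap, avec j(0) = 0, donne le jerk: j(t) = 0. La primitive du jerk, avec a(0) = 2, donne l'accélération: a(t) = 2. En prenant ∫a(t)dt et en appliquant v(0) = -4, nous trouvons v(t) = 2·t - 4. Nous avons la vitesse v(t) = 2·t - 4. En substituant t = 1: v(1) = -2.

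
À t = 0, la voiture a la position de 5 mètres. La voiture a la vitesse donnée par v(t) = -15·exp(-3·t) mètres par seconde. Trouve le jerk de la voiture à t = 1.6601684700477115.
Nous devons dériver notre équation de la vitesse v(t) = -15·exp(-3·t) 2 fois. En dérivant la vitesse, nous obtenons l'accélération: a(t) = 45·exp(-3·t). La dérivée de l'accélération donne le jerk: j(t) = -135·exp(-3·t). Nous avons le jerk j(t) = -135·exp(-3·t). En substituant t = 1.6601684700477115: j(1.6601684700477115) = -0.927529543938669.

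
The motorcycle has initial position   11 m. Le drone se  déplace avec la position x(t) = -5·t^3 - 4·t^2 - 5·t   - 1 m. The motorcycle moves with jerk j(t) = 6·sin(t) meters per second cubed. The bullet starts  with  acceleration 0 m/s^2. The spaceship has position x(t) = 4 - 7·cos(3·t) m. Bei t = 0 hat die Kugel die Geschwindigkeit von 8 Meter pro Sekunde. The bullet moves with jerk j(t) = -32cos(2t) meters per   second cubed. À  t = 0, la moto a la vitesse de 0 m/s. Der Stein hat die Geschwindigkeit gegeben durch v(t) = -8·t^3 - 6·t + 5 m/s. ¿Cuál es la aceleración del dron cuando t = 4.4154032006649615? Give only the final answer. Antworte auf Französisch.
L'accélération à t = 4.4154032006649615 est a = -140.462096019949.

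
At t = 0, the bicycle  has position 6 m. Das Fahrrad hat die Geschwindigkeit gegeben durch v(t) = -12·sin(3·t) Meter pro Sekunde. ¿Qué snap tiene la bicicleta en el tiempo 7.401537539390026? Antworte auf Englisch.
Starting from velocity v(t) = -12·sin(3·t), we take 3 derivatives. The derivative of velocity gives acceleration: a(t) = -36·cos(3·t). Taking d/dt of a(t), we find j(t) = 108·sin(3·t). The derivative of jerk gives snap: s(t) = 324·cos(3·t). From the given snap equation s(t) = 324·cos(3·t), we substitute t = 7.401537539390026 to get s = -316.646150655416.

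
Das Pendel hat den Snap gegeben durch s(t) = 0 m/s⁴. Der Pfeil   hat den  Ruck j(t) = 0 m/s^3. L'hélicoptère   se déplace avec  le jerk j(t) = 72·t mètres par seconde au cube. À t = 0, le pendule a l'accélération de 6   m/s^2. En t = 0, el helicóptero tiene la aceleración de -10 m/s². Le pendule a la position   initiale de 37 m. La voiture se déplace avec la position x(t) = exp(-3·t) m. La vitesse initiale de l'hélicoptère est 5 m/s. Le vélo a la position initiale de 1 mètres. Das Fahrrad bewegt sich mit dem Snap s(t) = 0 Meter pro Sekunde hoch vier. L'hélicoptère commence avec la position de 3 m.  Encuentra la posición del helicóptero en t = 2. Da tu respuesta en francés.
En partant du jerk j(t) = 72·t, nous prenons 3 intégrales. La primitive du jerk, avec a(0) = -10, donne l'accélération: a(t) = 36·t^2 - 10. La primitive de l'accélération est la vitesse. En utilisant v(0) = 5, nous obtenons v(t) = 12·t^3 - 10·t + 5. La primitive de la vitesse, avec x(0) = 3, donne la position: x(t) = 3·t^4 - 5·t^2 + 5·t + 3. Nous avons la position x(t) = 3·t^4 - 5·t^2 + 5·t + 3. En substituant t = 2: x(2) = 41.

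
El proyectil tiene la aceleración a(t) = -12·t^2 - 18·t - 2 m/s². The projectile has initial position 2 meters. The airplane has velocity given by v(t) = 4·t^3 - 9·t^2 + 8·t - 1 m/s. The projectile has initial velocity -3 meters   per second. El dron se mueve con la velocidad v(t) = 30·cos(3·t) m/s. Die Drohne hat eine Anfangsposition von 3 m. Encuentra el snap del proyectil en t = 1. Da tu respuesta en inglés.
Starting from acceleration a(t) = -12·t^2 - 18·t - 2, we take 2 derivatives. Taking d/dt of a(t), we find j(t) = -24·t - 18. The derivative of jerk gives snap: s(t) = -24. From the given snap equation s(t) = -24, we substitute t = 1 to get s = -24.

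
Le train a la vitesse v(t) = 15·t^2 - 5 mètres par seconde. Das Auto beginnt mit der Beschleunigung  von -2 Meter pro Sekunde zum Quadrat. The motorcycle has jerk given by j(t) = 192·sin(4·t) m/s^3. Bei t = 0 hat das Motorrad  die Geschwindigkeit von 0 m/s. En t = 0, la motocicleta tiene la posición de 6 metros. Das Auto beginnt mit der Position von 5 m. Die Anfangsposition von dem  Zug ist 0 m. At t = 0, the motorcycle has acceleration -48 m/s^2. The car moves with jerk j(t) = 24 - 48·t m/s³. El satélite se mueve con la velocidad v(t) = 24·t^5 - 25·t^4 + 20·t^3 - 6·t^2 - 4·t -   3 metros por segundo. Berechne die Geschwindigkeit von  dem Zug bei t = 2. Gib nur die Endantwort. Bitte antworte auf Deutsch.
v(2) = 55.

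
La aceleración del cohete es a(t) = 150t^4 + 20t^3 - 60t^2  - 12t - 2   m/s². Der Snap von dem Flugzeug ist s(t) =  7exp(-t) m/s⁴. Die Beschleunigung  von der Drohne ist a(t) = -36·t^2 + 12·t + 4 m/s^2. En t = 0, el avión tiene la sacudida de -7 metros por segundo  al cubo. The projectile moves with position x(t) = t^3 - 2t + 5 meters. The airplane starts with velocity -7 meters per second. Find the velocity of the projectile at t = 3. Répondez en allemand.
Ausgehend von der Position x(t) = t^3 - 2·t + 5, nehmen wir 1 Ableitung. Durch Ableiten von der Position erhalten wir die Geschwindigkeit: v(t) = 3·t^2 - 2. Aus der Gleichung für die Geschwindigkeit v(t) = 3·t^2 - 2, setzen wir t = 3 ein und erhalten v = 25.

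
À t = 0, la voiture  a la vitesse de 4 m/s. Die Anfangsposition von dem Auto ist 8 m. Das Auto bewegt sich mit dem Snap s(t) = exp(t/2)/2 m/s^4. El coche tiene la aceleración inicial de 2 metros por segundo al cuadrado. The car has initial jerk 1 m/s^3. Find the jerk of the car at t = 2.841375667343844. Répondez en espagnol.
Debemos encontrar la antiderivada de nuestra ecuación del snap s(t) = exp(t/2)/2 1 vez. La integral del snap, con j(0) = 1, da la sacudida: j(t) = exp(t/2). Usando j(t) = exp(t/2) y sustituyendo t = 2.841375667343844, encontramos j = 4.13996706988662.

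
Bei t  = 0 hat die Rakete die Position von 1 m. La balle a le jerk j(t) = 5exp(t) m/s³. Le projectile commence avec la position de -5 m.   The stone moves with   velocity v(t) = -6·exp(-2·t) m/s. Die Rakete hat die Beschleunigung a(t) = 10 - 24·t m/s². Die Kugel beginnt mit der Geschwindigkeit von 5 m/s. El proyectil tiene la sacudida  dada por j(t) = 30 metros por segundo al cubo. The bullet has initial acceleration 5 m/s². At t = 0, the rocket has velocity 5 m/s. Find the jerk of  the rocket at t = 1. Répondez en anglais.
To solve this, we need to take 1 derivative of our acceleration equation a(t) = 10 - 24·t. The derivative of acceleration gives jerk: j(t) = -24. Using j(t) = -24 and substituting t = 1, we find j = -24.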